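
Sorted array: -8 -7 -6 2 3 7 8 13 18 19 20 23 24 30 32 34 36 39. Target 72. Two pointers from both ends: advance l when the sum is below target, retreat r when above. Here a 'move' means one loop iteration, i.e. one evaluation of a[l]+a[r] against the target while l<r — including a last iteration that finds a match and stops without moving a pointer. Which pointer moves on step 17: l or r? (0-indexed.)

[0,17] -8+39=31 <72 → l++
[1,17] -7+39=32 <72 → l++
[2,17] -6+39=33 <72 → l++
[3,17] 2+39=41 <72 → l++
[4,17] 3+39=42 <72 → l++
[5,17] 7+39=46 <72 → l++
[6,17] 8+39=47 <72 → l++
[7,17] 13+39=52 <72 → l++
[8,17] 18+39=57 <72 → l++
[9,17] 19+39=58 <72 → l++
[10,17] 20+39=59 <72 → l++
[11,17] 23+39=62 <72 → l++
[12,17] 24+39=63 <72 → l++
[13,17] 30+39=69 <72 → l++
[14,17] 32+39=71 <72 → l++
[15,17] 34+39=73 >72 → r--
[15,16] 34+36=70 <72 → l++

l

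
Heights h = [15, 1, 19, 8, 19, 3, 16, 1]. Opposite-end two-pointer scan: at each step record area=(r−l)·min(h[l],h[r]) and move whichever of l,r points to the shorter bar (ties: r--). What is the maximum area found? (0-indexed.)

l=0 r=7: min(15,1)*7=7 best=7 *, r--
l=0 r=6: min(15,16)*6=90 best=90 *, l++
l=1 r=6: min(1,16)*5=5 best=90, l++
l=2 r=6: min(19,16)*4=64 best=90, r--
l=2 r=5: min(19,3)*3=9 best=90, r--
l=2 r=4: min(19,19)*2=38 best=90, r--
l=2 r=3: min(19,8)*1=8 best=90, r--

max area = 90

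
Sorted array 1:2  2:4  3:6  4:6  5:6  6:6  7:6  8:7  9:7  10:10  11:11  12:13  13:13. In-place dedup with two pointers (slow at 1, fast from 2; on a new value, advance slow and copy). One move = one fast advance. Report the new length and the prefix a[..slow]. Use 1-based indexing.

(s=1,f=2) a[fast]=4≠a[slow]=2 write a[2]=4 → slow++,fast++
(s=2,f=3) a[fast]=6≠a[slow]=4 write a[3]=6 → slow++,fast++
(s=3,f=4) a[fast]=6=a[slow] dup → fast++
(s=3,f=5) a[fast]=6=a[slow] dup → fast++
(s=3,f=6) a[fast]=6=a[slow] dup → fast++
(s=3,f=7) a[fast]=6=a[slow] dup → fast++
(s=3,f=8) a[fast]=7≠a[slow]=6 write a[4]=7 → slow++,fast++
(s=4,f=9) a[fast]=7=a[slow] dup → fast++
(s=4,f=10) a[fast]=10≠a[slow]=7 write a[5]=10 → slow++,fast++
(s=5,f=11) a[fast]=11≠a[slow]=10 write a[6]=11 → slow++,fast++
(s=6,f=12) a[fast]=13≠a[slow]=11 write a[7]=13 → slow++,fast++
(s=7,f=13) a[fast]=13=a[slow] dup → fast++

length 7; prefix = [2, 4, 6, 7, 10, 11, 13]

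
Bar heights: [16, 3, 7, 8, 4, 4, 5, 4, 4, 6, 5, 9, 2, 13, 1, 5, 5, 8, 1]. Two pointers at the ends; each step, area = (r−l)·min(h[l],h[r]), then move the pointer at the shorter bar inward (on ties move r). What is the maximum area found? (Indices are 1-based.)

[1,19] min(16,1)*18=18 best=18 * → r--
[1,18] min(16,8)*17=136 best=136 * → r--
[1,17] min(16,5)*16=80 best=136 → r--
[1,16] min(16,5)*15=75 best=136 → r--
[1,15] min(16,1)*14=14 best=136 → r--
[1,14] min(16,13)*13=169 best=169 * → r--
[1,13] min(16,2)*12=24 best=169 → r--
[1,12] min(16,9)*11=99 best=169 → r--
[1,11] min(16,5)*10=50 best=169 → r--
[1,10] min(16,6)*9=54 best=169 → r--
[1,9] min(16,4)*8=32 best=169 → r--
[1,8] min(16,4)*7=28 best=169 → r--
[1,7] min(16,5)*6=30 best=169 → r--
[1,6] min(16,4)*5=20 best=169 → r--
[1,5] min(16,4)*4=16 best=169 → r--
[1,4] min(16,8)*3=24 best=169 → r--
[1,3] min(16,7)*2=14 best=169 → r--
[1,2] min(16,3)*1=3 best=169 → r--

max area = 169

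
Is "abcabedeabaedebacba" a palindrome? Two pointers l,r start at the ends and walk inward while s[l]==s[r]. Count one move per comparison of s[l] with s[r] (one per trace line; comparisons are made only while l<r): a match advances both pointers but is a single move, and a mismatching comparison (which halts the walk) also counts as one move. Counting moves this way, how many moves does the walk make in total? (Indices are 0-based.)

l=0 r=18: 'a'=='a', l++,r--
l=1 r=17: 'b'=='b', l++,r--
l=2 r=16: 'c'=='c', l++,r--
l=3 r=15: 'a'=='a', l++,r--
l=4 r=14: 'b'=='b', l++,r--
l=5 r=13: 'e'=='e', l++,r--
l=6 r=12: 'd'=='d', l++,r--
l=7 r=11: 'e'=='e', l++,r--
l=8 r=10: 'a'=='a', l++,r--

9 moves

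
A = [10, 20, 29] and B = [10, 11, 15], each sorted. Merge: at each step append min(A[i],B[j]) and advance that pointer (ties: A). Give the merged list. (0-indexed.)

i=0 j=0: A[i]=10<=B[j]=10 take 10, i++
i=1 j=0: A[i]=20>B[j]=10 take 10, j++
i=1 j=1: A[i]=20>B[j]=11 take 11, j++
i=1 j=2: A[i]=20>B[j]=15 take 15, j++
i=1 j=3: B done, take A[i]=20, i++
i=2 j=3: B done, take A[i]=29, i++

[10, 10, 11, 15, 20, 29]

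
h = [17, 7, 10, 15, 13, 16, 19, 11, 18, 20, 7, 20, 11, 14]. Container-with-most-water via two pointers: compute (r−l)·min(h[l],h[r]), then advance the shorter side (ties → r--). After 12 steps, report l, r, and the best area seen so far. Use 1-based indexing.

[1,14] min(17,14)*13=182 best=182 * → r--
[1,13] min(17,11)*12=132 best=182 → r--
[1,12] min(17,20)*11=187 best=187 * → l++
[2,12] min(7,20)*10=70 best=187 → l++
[3,12] min(10,20)*9=90 best=187 → l++
[4,12] min(15,20)*8=120 best=187 → l++
[5,12] min(13,20)*7=91 best=187 → l++
[6,12] min(16,20)*6=96 best=187 → l++
[7,12] min(19,20)*5=95 best=187 → l++
[8,12] min(11,20)*4=44 best=187 → l++
[9,12] min(18,20)*3=54 best=187 → l++
[10,12] min(20,20)*2=40 best=187 → r--

l=10, r=11, best area=187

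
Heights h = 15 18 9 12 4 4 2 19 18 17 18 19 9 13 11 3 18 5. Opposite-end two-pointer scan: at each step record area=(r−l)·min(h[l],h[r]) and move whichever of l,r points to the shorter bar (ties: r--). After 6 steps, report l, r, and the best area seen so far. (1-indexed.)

l=1 r=18: min(15,5)*17=85 best=85 *, r--
l=1 r=17: min(15,18)*16=240 best=240 *, l++
l=2 r=17: min(18,18)*15=270 best=270 *, r--
l=2 r=16: min(18,3)*14=42 best=270, r--
l=2 r=15: min(18,11)*13=143 best=270, r--
l=2 r=14: min(18,13)*12=156 best=270, r--

l=2, r=13, best area=270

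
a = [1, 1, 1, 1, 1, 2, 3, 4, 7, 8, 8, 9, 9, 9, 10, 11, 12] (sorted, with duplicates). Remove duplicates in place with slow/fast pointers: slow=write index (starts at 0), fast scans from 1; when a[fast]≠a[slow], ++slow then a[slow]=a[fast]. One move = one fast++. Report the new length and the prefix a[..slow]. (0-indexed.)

length 10; prefix = [1, 2, 3, 4, 7, 8, 9, 10, 11, 12]

(s=0,f=1) a[fast]=1=a[slow] dup → fast++
(s=0,f=2) a[fast]=1=a[slow] dup → fast++
(s=0,f=3) a[fast]=1=a[slow] dup → fast++
(s=0,f=4) a[fast]=1=a[slow] dup → fast++
(s=0,f=5) a[fast]=2≠a[slow]=1 write a[1]=2 → slow++,fast++
(s=1,f=6) a[fast]=3≠a[slow]=2 write a[2]=3 → slow++,fast++
(s=2,f=7) a[fast]=4≠a[slow]=3 write a[3]=4 → slow++,fast++
(s=3,f=8) a[fast]=7≠a[slow]=4 write a[4]=7 → slow++,fast++
(s=4,f=9) a[fast]=8≠a[slow]=7 write a[5]=8 → slow++,fast++
(s=5,f=10) a[fast]=8=a[slow] dup → fast++
(s=5,f=11) a[fast]=9≠a[slow]=8 write a[6]=9 → slow++,fast++
(s=6,f=12) a[fast]=9=a[slow] dup → fast++
(s=6,f=13) a[fast]=9=a[slow] dup → fast++
(s=6,f=14) a[fast]=10≠a[slow]=9 write a[7]=10 → slow++,fast++
(s=7,f=15) a[fast]=11≠a[slow]=10 write a[8]=11 → slow++,fast++
(s=8,f=16) a[fast]=12≠a[slow]=11 write a[9]=12 → slow++,fast++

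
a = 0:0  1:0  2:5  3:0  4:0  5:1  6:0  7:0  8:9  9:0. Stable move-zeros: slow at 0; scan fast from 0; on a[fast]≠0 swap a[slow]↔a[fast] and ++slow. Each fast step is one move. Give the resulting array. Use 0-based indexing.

[5, 1, 9, 0, 0, 0, 0, 0, 0, 0]

(s=0,f=0) a[fast]=0 → fast++
(s=0,f=1) a[fast]=0 → fast++
(s=0,f=2) a[fast]=5≠0 swap→a[0]=5 → slow++,fast++
(s=1,f=3) a[fast]=0 → fast++
(s=1,f=4) a[fast]=0 → fast++
(s=1,f=5) a[fast]=1≠0 swap→a[1]=1 → slow++,fast++
(s=2,f=6) a[fast]=0 → fast++
(s=2,f=7) a[fast]=0 → fast++
(s=2,f=8) a[fast]=9≠0 swap→a[2]=9 → slow++,fast++
(s=3,f=9) a[fast]=0 → fast++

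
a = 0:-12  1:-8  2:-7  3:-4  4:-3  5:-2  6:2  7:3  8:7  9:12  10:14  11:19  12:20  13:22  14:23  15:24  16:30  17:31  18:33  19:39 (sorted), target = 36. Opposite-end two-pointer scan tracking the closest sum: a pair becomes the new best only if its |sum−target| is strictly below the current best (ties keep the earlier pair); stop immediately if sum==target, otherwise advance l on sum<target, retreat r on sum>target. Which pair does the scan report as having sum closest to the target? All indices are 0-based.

[0,19] -12+39=27 d=9 * → l++
[1,19] -8+39=31 d=5 * → l++
[2,19] -7+39=32 d=4 * → l++
[3,19] -4+39=35 d=1 * → l++
[4,19] -3+39=36 d=0 * → stop

pair (-3, 39) with sum 36 (|Δ|=0)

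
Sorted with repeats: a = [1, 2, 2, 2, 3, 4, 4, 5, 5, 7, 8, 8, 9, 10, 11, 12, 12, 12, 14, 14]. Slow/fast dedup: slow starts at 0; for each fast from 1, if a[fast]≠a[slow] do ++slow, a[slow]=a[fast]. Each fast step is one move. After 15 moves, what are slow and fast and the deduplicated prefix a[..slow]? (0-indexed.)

(s=0,f=1) a[fast]=2≠a[slow]=1 write a[1]=2 → slow++,fast++
(s=1,f=2) a[fast]=2=a[slow] dup → fast++
(s=1,f=3) a[fast]=2=a[slow] dup → fast++
(s=1,f=4) a[fast]=3≠a[slow]=2 write a[2]=3 → slow++,fast++
(s=2,f=5) a[fast]=4≠a[slow]=3 write a[3]=4 → slow++,fast++
(s=3,f=6) a[fast]=4=a[slow] dup → fast++
(s=3,f=7) a[fast]=5≠a[slow]=4 write a[4]=5 → slow++,fast++
(s=4,f=8) a[fast]=5=a[slow] dup → fast++
(s=4,f=9) a[fast]=7≠a[slow]=5 write a[5]=7 → slow++,fast++
(s=5,f=10) a[fast]=8≠a[slow]=7 write a[6]=8 → slow++,fast++
(s=6,f=11) a[fast]=8=a[slow] dup → fast++
(s=6,f=12) a[fast]=9≠a[slow]=8 write a[7]=9 → slow++,fast++
(s=7,f=13) a[fast]=10≠a[slow]=9 write a[8]=10 → slow++,fast++
(s=8,f=14) a[fast]=11≠a[slow]=10 write a[9]=11 → slow++,fast++
(s=9,f=15) a[fast]=12≠a[slow]=11 write a[10]=12 → slow++,fast++

slow=10, fast=16, prefix=[1, 2, 3, 4, 5, 7, 8, 9, 10, 11, 12]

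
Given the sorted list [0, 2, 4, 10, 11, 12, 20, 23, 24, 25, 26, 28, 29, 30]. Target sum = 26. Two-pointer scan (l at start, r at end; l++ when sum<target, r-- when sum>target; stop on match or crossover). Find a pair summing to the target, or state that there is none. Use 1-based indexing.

l=1 r=14: 0+30=30 >26, r--
l=1 r=13: 0+29=29 >26, r--
l=1 r=12: 0+28=28 >26, r--
l=1 r=11: 0+26=26, found

(0, 26)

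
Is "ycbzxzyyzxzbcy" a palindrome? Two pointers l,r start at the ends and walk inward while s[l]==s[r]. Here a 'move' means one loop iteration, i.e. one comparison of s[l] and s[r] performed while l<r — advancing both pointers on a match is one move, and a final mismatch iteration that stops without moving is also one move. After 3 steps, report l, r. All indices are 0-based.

l=3, r=10

l=0 r=13: 'y'=='y', l++,r--
l=1 r=12: 'c'=='c', l++,r--
l=2 r=11: 'b'=='b', l++,r--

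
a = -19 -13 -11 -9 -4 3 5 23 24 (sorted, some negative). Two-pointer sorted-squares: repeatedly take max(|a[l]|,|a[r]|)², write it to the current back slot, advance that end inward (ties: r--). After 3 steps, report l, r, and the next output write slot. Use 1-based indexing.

[1,9] |-19|<=|24| out[9]=576 → r--
[1,8] |-19|<=|23| out[8]=529 → r--
[1,7] |-19|>|5| out[7]=361 → l++

l=2, r=7, next write slot=6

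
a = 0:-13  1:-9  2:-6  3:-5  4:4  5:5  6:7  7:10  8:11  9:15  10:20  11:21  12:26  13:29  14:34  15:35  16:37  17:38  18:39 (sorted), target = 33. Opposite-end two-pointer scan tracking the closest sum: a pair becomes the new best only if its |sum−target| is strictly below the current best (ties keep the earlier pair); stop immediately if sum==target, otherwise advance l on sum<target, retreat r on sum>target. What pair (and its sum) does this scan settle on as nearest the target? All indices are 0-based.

pair (-6, 39) with sum 33 (|Δ|=0)

[0,18] -13+39=26 d=7 * → l++
[1,18] -9+39=30 d=3 * → l++
[2,18] -6+39=33 d=0 * → stop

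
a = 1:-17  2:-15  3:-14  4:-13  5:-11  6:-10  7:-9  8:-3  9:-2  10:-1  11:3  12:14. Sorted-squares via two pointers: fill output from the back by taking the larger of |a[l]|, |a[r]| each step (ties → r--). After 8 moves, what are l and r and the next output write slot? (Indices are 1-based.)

l=8, r=11, next write slot=4

[1,12] |-17|>|14| out[12]=289 → l++
[2,12] |-15|>|14| out[11]=225 → l++
[3,12] |-14|<=|14| out[10]=196 → r--
[3,11] |-14|>|3| out[9]=196 → l++
[4,11] |-13|>|3| out[8]=169 → l++
[5,11] |-11|>|3| out[7]=121 → l++
[6,11] |-10|>|3| out[6]=100 → l++
[7,11] |-9|>|3| out[5]=81 → l++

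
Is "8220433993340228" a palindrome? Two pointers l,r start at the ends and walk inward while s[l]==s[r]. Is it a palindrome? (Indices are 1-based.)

l=1 r=16: '8'=='8', l++,r--
l=2 r=15: '2'=='2', l++,r--
l=3 r=14: '2'=='2', l++,r--
l=4 r=13: '0'=='0', l++,r--
l=5 r=12: '4'=='4', l++,r--
l=6 r=11: '3'=='3', l++,r--
l=7 r=10: '3'=='3', l++,r--
l=8 r=9: '9'=='9', l++,r--

palindrome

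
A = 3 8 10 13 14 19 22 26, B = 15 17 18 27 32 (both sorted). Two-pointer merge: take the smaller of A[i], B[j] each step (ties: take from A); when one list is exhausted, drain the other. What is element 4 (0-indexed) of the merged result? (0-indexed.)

i=0 j=0: A[i]=3<=B[j]=15 take 3, i++
i=1 j=0: A[i]=8<=B[j]=15 take 8, i++
i=2 j=0: A[i]=10<=B[j]=15 take 10, i++
i=3 j=0: A[i]=13<=B[j]=15 take 13, i++
i=4 j=0: A[i]=14<=B[j]=15 take 14, i++
i=5 j=0: A[i]=19>B[j]=15 take 15, j++
i=5 j=1: A[i]=19>B[j]=17 take 17, j++
i=5 j=2: A[i]=19>B[j]=18 take 18, j++
i=5 j=3: A[i]=19<=B[j]=27 take 19, i++
i=6 j=3: A[i]=22<=B[j]=27 take 22, i++
i=7 j=3: A[i]=26<=B[j]=27 take 26, i++
i=8 j=3: A done, take B[j]=27, j++
i=8 j=4: A done, take B[j]=32, j++

merged[4] = 14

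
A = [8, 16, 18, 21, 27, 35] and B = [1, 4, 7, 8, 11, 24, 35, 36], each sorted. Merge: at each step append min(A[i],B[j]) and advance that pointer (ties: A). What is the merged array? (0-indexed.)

[i=0,j=0] A[i]=8>B[j]=1 take 1 → j++
[i=0,j=1] A[i]=8>B[j]=4 take 4 → j++
[i=0,j=2] A[i]=8>B[j]=7 take 7 → j++
[i=0,j=3] A[i]=8<=B[j]=8 take 8 → i++
[i=1,j=3] A[i]=16>B[j]=8 take 8 → j++
[i=1,j=4] A[i]=16>B[j]=11 take 11 → j++
[i=1,j=5] A[i]=16<=B[j]=24 take 16 → i++
[i=2,j=5] A[i]=18<=B[j]=24 take 18 → i++
[i=3,j=5] A[i]=21<=B[j]=24 take 21 → i++
[i=4,j=5] A[i]=27>B[j]=24 take 24 → j++
[i=4,j=6] A[i]=27<=B[j]=35 take 27 → i++
[i=5,j=6] A[i]=35<=B[j]=35 take 35 → i++
[i=6,j=6] A done, take B[j]=35 → j++
[i=6,j=7] A done, take B[j]=36 → j++

[1, 4, 7, 8, 8, 11, 16, 18, 21, 24, 27, 35, 35, 36]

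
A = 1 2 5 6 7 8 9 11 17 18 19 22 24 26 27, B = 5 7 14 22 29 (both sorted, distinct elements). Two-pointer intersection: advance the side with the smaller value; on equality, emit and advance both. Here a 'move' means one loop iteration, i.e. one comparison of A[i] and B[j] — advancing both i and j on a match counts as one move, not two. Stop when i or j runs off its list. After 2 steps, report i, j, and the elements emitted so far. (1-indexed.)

[i=1,j=1] 1<5 → i++
[i=2,j=1] 2<5 → i++

i=3, j=1, emitted=[]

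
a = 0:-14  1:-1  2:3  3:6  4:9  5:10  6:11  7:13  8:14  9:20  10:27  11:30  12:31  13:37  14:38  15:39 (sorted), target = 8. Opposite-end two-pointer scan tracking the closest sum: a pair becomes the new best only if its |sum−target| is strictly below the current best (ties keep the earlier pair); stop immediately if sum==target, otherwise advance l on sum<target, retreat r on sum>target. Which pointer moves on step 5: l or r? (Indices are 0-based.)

r

[0,15] -14+39=25 d=17 * → r--
[0,14] -14+38=24 d=16 * → r--
[0,13] -14+37=23 d=15 * → r--
[0,12] -14+31=17 d=9 * → r--
[0,11] -14+30=16 d=8 * → r--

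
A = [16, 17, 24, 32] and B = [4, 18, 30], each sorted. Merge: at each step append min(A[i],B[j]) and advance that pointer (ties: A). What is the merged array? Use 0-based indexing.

i=0 j=0: A[i]=16>B[j]=4 take 4, j++
i=0 j=1: A[i]=16<=B[j]=18 take 16, i++
i=1 j=1: A[i]=17<=B[j]=18 take 17, i++
i=2 j=1: A[i]=24>B[j]=18 take 18, j++
i=2 j=2: A[i]=24<=B[j]=30 take 24, i++
i=3 j=2: A[i]=32>B[j]=30 take 30, j++
i=3 j=3: B done, take A[i]=32, i++

[4, 16, 17, 18, 24, 30, 32]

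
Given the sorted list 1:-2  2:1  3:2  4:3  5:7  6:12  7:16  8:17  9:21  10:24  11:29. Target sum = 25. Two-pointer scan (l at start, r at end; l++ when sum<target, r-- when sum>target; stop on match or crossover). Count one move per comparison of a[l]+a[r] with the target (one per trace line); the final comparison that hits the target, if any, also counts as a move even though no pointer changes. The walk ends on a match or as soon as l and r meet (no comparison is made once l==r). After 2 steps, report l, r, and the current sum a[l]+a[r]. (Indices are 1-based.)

l=2, r=10, sum=25

l=1 r=11: -2+29=27 >25, r--
l=1 r=10: -2+24=22 <25, l++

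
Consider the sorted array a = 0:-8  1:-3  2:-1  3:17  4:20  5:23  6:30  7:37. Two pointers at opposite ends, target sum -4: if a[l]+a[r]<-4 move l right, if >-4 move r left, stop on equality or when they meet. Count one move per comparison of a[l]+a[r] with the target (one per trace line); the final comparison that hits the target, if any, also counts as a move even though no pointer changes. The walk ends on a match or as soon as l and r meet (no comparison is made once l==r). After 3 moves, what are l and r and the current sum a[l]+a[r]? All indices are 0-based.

l=0, r=4, sum=12

[0,7] -8+37=29 >-4 → r--
[0,6] -8+30=22 >-4 → r--
[0,5] -8+23=15 >-4 → r--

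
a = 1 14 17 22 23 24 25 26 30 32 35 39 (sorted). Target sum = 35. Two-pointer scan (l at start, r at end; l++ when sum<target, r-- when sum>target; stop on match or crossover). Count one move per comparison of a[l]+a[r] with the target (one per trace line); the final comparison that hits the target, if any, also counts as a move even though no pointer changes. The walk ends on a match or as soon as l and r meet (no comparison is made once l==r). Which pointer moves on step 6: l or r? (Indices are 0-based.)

[0,11] 1+39=40 >35 → r--
[0,10] 1+35=36 >35 → r--
[0,9] 1+32=33 <35 → l++
[1,9] 14+32=46 >35 → r--
[1,8] 14+30=44 >35 → r--
[1,7] 14+26=40 >35 → r--

r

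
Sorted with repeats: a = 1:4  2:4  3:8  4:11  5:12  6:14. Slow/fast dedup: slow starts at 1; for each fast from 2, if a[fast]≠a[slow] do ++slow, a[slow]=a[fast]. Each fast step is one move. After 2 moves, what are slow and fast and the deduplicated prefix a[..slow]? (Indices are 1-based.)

slow=1 fast=2: a[fast]=4=a[slow] dup, fast++
slow=1 fast=3: a[fast]=8≠a[slow]=4 write a[2]=8, slow++,fast++

slow=2, fast=4, prefix=[4, 8]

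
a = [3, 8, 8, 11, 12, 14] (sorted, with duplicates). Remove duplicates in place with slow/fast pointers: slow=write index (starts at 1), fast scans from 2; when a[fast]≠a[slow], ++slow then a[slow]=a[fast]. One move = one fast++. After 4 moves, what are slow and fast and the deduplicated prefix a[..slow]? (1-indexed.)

slow=4, fast=6, prefix=[3, 8, 11, 12]

(s=1,f=2) a[fast]=8≠a[slow]=3 write a[2]=8 → slow++,fast++
(s=2,f=3) a[fast]=8=a[slow] dup → fast++
(s=2,f=4) a[fast]=11≠a[slow]=8 write a[3]=11 → slow++,fast++
(s=3,f=5) a[fast]=12≠a[slow]=11 write a[4]=12 → slow++,fast++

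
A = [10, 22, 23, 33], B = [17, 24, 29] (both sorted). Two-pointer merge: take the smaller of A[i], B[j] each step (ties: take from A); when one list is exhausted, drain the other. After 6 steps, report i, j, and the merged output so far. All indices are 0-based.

i=3, j=3, merged so far=[10, 17, 22, 23, 24, 29]

[i=0,j=0] A[i]=10<=B[j]=17 take 10 → i++
[i=1,j=0] A[i]=22>B[j]=17 take 17 → j++
[i=1,j=1] A[i]=22<=B[j]=24 take 22 → i++
[i=2,j=1] A[i]=23<=B[j]=24 take 23 → i++
[i=3,j=1] A[i]=33>B[j]=24 take 24 → j++
[i=3,j=2] A[i]=33>B[j]=29 take 29 → j++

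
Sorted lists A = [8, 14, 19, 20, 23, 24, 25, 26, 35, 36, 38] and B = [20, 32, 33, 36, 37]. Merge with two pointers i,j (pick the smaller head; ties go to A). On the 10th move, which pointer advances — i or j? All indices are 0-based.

[i=0,j=0] A[i]=8<=B[j]=20 take 8 → i++
[i=1,j=0] A[i]=14<=B[j]=20 take 14 → i++
[i=2,j=0] A[i]=19<=B[j]=20 take 19 → i++
[i=3,j=0] A[i]=20<=B[j]=20 take 20 → i++
[i=4,j=0] A[i]=23>B[j]=20 take 20 → j++
[i=4,j=1] A[i]=23<=B[j]=32 take 23 → i++
[i=5,j=1] A[i]=24<=B[j]=32 take 24 → i++
[i=6,j=1] A[i]=25<=B[j]=32 take 25 → i++
[i=7,j=1] A[i]=26<=B[j]=32 take 26 → i++
[i=8,j=1] A[i]=35>B[j]=32 take 32 → j++

j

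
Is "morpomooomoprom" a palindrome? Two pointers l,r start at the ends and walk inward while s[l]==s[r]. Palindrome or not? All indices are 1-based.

[1,15] 'm'=='m' → l++,r--
[2,14] 'o'=='o' → l++,r--
[3,13] 'r'=='r' → l++,r--
[4,12] 'p'=='p' → l++,r--
[5,11] 'o'=='o' → l++,r--
[6,10] 'm'=='m' → l++,r--
[7,9] 'o'=='o' → l++,r--

palindrome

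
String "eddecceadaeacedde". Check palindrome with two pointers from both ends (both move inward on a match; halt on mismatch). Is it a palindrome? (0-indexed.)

l=0 r=16: 'e'=='e', l++,r--
l=1 r=15: 'd'=='d', l++,r--
l=2 r=14: 'd'=='d', l++,r--
l=3 r=13: 'e'=='e', l++,r--
l=4 r=12: 'c'=='c', l++,r--
l=5 r=11: 'c'!='a', stop

not a palindrome (mismatch at 5,11)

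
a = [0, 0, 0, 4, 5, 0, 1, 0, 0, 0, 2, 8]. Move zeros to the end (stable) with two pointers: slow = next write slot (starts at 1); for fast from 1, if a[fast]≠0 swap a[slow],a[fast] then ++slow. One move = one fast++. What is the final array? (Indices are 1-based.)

(s=1,f=1) a[fast]=0 → fast++
(s=1,f=2) a[fast]=0 → fast++
(s=1,f=3) a[fast]=0 → fast++
(s=1,f=4) a[fast]=4≠0 swap→a[1]=4 → slow++,fast++
(s=2,f=5) a[fast]=5≠0 swap→a[2]=5 → slow++,fast++
(s=3,f=6) a[fast]=0 → fast++
(s=3,f=7) a[fast]=1≠0 swap→a[3]=1 → slow++,fast++
(s=4,f=8) a[fast]=0 → fast++
(s=4,f=9) a[fast]=0 → fast++
(s=4,f=10) a[fast]=0 → fast++
(s=4,f=11) a[fast]=2≠0 swap→a[4]=2 → slow++,fast++
(s=5,f=12) a[fast]=8≠0 swap→a[5]=8 → slow++,fast++

[4, 5, 1, 2, 8, 0, 0, 0, 0, 0, 0, 0]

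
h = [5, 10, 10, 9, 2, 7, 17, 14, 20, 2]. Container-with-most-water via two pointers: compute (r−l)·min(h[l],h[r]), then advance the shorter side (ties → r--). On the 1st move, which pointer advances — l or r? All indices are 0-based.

[0,9] min(5,2)*9=18 best=18 * → r--

r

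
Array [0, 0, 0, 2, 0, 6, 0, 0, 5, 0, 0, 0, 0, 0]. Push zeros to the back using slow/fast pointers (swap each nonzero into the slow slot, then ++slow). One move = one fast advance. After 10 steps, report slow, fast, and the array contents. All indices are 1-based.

slow=1 fast=1: a[fast]=0, fast++
slow=1 fast=2: a[fast]=0, fast++
slow=1 fast=3: a[fast]=0, fast++
slow=1 fast=4: a[fast]=2≠0 swap→a[1]=2, slow++,fast++
slow=2 fast=5: a[fast]=0, fast++
slow=2 fast=6: a[fast]=6≠0 swap→a[2]=6, slow++,fast++
slow=3 fast=7: a[fast]=0, fast++
slow=3 fast=8: a[fast]=0, fast++
slow=3 fast=9: a[fast]=5≠0 swap→a[3]=5, slow++,fast++
slow=4 fast=10: a[fast]=0, fast++

slow=4, fast=11, a=[2, 6, 5, 0, 0, 0, 0, 0, 0, 0, 0, 0, 0, 0]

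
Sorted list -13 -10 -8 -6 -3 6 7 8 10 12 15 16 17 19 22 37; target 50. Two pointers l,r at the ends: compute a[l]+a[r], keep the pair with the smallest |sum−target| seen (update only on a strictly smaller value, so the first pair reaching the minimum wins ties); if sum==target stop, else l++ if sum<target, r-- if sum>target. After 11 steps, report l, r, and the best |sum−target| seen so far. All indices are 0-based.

[0,15] -13+37=24 d=26 * → l++
[1,15] -10+37=27 d=23 * → l++
[2,15] -8+37=29 d=21 * → l++
[3,15] -6+37=31 d=19 * → l++
[4,15] -3+37=34 d=16 * → l++
[5,15] 6+37=43 d=7 * → l++
[6,15] 7+37=44 d=6 * → l++
[7,15] 8+37=45 d=5 * → l++
[8,15] 10+37=47 d=3 * → l++
[9,15] 12+37=49 d=1 * → l++
[10,15] 15+37=52 d=2 → r--

l=10, r=14, best |Δ|=1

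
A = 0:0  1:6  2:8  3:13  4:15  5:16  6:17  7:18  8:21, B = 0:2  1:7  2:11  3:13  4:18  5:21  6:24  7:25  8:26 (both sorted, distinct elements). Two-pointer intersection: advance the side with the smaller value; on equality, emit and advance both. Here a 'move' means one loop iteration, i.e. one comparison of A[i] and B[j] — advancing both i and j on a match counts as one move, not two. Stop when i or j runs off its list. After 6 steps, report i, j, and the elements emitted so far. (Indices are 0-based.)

i=0 j=0: 0<2, i++
i=1 j=0: 6>2, j++
i=1 j=1: 6<7, i++
i=2 j=1: 8>7, j++
i=2 j=2: 8<11, i++
i=3 j=2: 13>11, j++

i=3, j=3, emitted=[]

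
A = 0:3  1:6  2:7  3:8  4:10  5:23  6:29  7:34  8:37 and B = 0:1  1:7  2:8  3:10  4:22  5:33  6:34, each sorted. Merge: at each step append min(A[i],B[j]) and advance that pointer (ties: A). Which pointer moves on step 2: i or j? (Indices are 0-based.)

i

[i=0,j=0] A[i]=3>B[j]=1 take 1 → j++
[i=0,j=1] A[i]=3<=B[j]=7 take 3 → i++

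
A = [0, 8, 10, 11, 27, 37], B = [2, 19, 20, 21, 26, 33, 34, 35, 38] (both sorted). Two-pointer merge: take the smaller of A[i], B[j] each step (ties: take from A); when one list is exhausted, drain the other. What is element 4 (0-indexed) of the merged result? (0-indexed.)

i=0 j=0: A[i]=0<=B[j]=2 take 0, i++
i=1 j=0: A[i]=8>B[j]=2 take 2, j++
i=1 j=1: A[i]=8<=B[j]=19 take 8, i++
i=2 j=1: A[i]=10<=B[j]=19 take 10, i++
i=3 j=1: A[i]=11<=B[j]=19 take 11, i++
i=4 j=1: A[i]=27>B[j]=19 take 19, j++
i=4 j=2: A[i]=27>B[j]=20 take 20, j++
i=4 j=3: A[i]=27>B[j]=21 take 21, j++
i=4 j=4: A[i]=27>B[j]=26 take 26, j++
i=4 j=5: A[i]=27<=B[j]=33 take 27, i++
i=5 j=5: A[i]=37>B[j]=33 take 33, j++
i=5 j=6: A[i]=37>B[j]=34 take 34, j++
i=5 j=7: A[i]=37>B[j]=35 take 35, j++
i=5 j=8: A[i]=37<=B[j]=38 take 37, i++
i=6 j=8: A done, take B[j]=38, j++

merged[4] = 11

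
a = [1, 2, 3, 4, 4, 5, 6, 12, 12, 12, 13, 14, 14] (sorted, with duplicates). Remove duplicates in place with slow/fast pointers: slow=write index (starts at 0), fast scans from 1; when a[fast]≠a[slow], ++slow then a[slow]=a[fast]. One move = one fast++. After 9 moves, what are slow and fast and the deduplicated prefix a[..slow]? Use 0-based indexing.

slow=6, fast=10, prefix=[1, 2, 3, 4, 5, 6, 12]

(s=0,f=1) a[fast]=2≠a[slow]=1 write a[1]=2 → slow++,fast++
(s=1,f=2) a[fast]=3≠a[slow]=2 write a[2]=3 → slow++,fast++
(s=2,f=3) a[fast]=4≠a[slow]=3 write a[3]=4 → slow++,fast++
(s=3,f=4) a[fast]=4=a[slow] dup → fast++
(s=3,f=5) a[fast]=5≠a[slow]=4 write a[4]=5 → slow++,fast++
(s=4,f=6) a[fast]=6≠a[slow]=5 write a[5]=6 → slow++,fast++
(s=5,f=7) a[fast]=12≠a[slow]=6 write a[6]=12 → slow++,fast++
(s=6,f=8) a[fast]=12=a[slow] dup → fast++
(s=6,f=9) a[fast]=12=a[slow] dup → fast++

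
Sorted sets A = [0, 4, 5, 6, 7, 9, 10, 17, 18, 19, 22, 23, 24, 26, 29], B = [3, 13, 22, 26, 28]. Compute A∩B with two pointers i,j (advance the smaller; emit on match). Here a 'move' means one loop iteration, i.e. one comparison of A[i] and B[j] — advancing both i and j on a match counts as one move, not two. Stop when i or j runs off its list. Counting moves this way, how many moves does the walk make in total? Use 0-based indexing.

17 moves

i=0 j=0: 0<3, i++
i=1 j=0: 4>3, j++
i=1 j=1: 4<13, i++
i=2 j=1: 5<13, i++
i=3 j=1: 6<13, i++
i=4 j=1: 7<13, i++
i=5 j=1: 9<13, i++
i=6 j=1: 10<13, i++
i=7 j=1: 17>13, j++
i=7 j=2: 17<22, i++
i=8 j=2: 18<22, i++
i=9 j=2: 19<22, i++
i=10 j=2: 22==22 emit, i++,j++
i=11 j=3: 23<26, i++
i=12 j=3: 24<26, i++
i=13 j=3: 26==26 emit, i++,j++
i=14 j=4: 29>28, j++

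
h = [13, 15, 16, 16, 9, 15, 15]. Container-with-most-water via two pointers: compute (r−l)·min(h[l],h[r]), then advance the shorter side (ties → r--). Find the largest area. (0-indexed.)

[0,6] min(13,15)*6=78 best=78 * → l++
[1,6] min(15,15)*5=75 best=78 → r--
[1,5] min(15,15)*4=60 best=78 → r--
[1,4] min(15,9)*3=27 best=78 → r--
[1,3] min(15,16)*2=30 best=78 → l++
[2,3] min(16,16)*1=16 best=78 → r--

max area = 78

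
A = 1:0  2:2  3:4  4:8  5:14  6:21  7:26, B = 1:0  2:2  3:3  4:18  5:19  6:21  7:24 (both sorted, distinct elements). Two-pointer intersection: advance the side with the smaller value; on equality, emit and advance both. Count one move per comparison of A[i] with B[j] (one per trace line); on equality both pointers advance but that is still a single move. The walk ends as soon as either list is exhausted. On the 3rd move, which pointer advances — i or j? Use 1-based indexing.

j

i=1 j=1: 0==0 emit, i++,j++
i=2 j=2: 2==2 emit, i++,j++
i=3 j=3: 4>3, j++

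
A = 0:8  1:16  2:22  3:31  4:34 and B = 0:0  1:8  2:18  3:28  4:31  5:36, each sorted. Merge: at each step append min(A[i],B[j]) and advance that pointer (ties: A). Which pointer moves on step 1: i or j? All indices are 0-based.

j

[i=0,j=0] A[i]=8>B[j]=0 take 0 → j++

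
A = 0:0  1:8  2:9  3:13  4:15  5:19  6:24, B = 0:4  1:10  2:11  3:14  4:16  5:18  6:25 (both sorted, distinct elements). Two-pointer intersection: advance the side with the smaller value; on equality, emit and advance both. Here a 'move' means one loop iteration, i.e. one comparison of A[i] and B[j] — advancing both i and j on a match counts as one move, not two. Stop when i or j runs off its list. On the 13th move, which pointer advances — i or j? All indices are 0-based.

[i=0,j=0] 0<4 → i++
[i=1,j=0] 8>4 → j++
[i=1,j=1] 8<10 → i++
[i=2,j=1] 9<10 → i++
[i=3,j=1] 13>10 → j++
[i=3,j=2] 13>11 → j++
[i=3,j=3] 13<14 → i++
[i=4,j=3] 15>14 → j++
[i=4,j=4] 15<16 → i++
[i=5,j=4] 19>16 → j++
[i=5,j=5] 19>18 → j++
[i=5,j=6] 19<25 → i++
[i=6,j=6] 24<25 → i++

i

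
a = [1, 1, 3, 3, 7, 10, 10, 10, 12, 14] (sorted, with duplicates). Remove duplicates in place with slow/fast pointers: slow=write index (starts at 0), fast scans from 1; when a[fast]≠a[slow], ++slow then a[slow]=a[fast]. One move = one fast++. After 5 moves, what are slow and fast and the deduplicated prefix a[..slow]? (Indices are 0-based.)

slow=0 fast=1: a[fast]=1=a[slow] dup, fast++
slow=0 fast=2: a[fast]=3≠a[slow]=1 write a[1]=3, slow++,fast++
slow=1 fast=3: a[fast]=3=a[slow] dup, fast++
slow=1 fast=4: a[fast]=7≠a[slow]=3 write a[2]=7, slow++,fast++
slow=2 fast=5: a[fast]=10≠a[slow]=7 write a[3]=10, slow++,fast++

slow=3, fast=6, prefix=[1, 3, 7, 10]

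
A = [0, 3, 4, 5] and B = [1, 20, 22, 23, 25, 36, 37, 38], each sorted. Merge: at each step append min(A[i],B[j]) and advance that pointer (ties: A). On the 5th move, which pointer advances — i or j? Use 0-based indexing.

i

[i=0,j=0] A[i]=0<=B[j]=1 take 0 → i++
[i=1,j=0] A[i]=3>B[j]=1 take 1 → j++
[i=1,j=1] A[i]=3<=B[j]=20 take 3 → i++
[i=2,j=1] A[i]=4<=B[j]=20 take 4 → i++
[i=3,j=1] A[i]=5<=B[j]=20 take 5 → i++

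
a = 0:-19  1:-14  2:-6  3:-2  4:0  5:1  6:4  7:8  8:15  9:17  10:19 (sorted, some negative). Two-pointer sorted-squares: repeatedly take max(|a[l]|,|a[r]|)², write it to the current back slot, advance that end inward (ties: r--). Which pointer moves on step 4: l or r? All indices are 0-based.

r

l=0 r=10: |-19|<=|19| out[10]=361, r--
l=0 r=9: |-19|>|17| out[9]=361, l++
l=1 r=9: |-14|<=|17| out[8]=289, r--
l=1 r=8: |-14|<=|15| out[7]=225, r--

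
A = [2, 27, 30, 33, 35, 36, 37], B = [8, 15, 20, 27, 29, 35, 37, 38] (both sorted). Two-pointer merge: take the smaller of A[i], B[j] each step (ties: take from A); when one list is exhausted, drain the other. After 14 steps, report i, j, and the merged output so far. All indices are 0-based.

[i=0,j=0] A[i]=2<=B[j]=8 take 2 → i++
[i=1,j=0] A[i]=27>B[j]=8 take 8 → j++
[i=1,j=1] A[i]=27>B[j]=15 take 15 → j++
[i=1,j=2] A[i]=27>B[j]=20 take 20 → j++
[i=1,j=3] A[i]=27<=B[j]=27 take 27 → i++
[i=2,j=3] A[i]=30>B[j]=27 take 27 → j++
[i=2,j=4] A[i]=30>B[j]=29 take 29 → j++
[i=2,j=5] A[i]=30<=B[j]=35 take 30 → i++
[i=3,j=5] A[i]=33<=B[j]=35 take 33 → i++
[i=4,j=5] A[i]=35<=B[j]=35 take 35 → i++
[i=5,j=5] A[i]=36>B[j]=35 take 35 → j++
[i=5,j=6] A[i]=36<=B[j]=37 take 36 → i++
[i=6,j=6] A[i]=37<=B[j]=37 take 37 → i++
[i=7,j=6] A done, take B[j]=37 → j++

i=7, j=7, merged so far=[2, 8, 15, 20, 27, 27, 29, 30, 33, 35, 35, 36, 37, 37]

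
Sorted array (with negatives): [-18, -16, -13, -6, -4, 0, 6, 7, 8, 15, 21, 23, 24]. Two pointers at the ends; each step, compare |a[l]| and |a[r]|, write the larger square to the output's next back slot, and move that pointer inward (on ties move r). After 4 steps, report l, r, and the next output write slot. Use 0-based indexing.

l=1, r=9, next write slot=8

[0,12] |-18|<=|24| out[12]=576 → r--
[0,11] |-18|<=|23| out[11]=529 → r--
[0,10] |-18|<=|21| out[10]=441 → r--
[0,9] |-18|>|15| out[9]=324 → l++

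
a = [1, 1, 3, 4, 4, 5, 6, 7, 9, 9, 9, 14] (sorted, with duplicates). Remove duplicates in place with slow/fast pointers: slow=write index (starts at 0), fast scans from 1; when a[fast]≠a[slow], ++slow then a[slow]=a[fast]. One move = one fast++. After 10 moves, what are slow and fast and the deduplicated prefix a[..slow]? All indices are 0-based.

slow=6, fast=11, prefix=[1, 3, 4, 5, 6, 7, 9]

slow=0 fast=1: a[fast]=1=a[slow] dup, fast++
slow=0 fast=2: a[fast]=3≠a[slow]=1 write a[1]=3, slow++,fast++
slow=1 fast=3: a[fast]=4≠a[slow]=3 write a[2]=4, slow++,fast++
slow=2 fast=4: a[fast]=4=a[slow] dup, fast++
slow=2 fast=5: a[fast]=5≠a[slow]=4 write a[3]=5, slow++,fast++
slow=3 fast=6: a[fast]=6≠a[slow]=5 write a[4]=6, slow++,fast++
slow=4 fast=7: a[fast]=7≠a[slow]=6 write a[5]=7, slow++,fast++
slow=5 fast=8: a[fast]=9≠a[slow]=7 write a[6]=9, slow++,fast++
slow=6 fast=9: a[fast]=9=a[slow] dup, fast++
slow=6 fast=10: a[fast]=9=a[slow] dup, fast++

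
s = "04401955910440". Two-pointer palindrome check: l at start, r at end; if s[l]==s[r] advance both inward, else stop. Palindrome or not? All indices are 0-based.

palindrome

[0,13] '0'=='0' → l++,r--
[1,12] '4'=='4' → l++,r--
[2,11] '4'=='4' → l++,r--
[3,10] '0'=='0' → l++,r--
[4,9] '1'=='1' → l++,r--
[5,8] '9'=='9' → l++,r--
[6,7] '5'=='5' → l++,r--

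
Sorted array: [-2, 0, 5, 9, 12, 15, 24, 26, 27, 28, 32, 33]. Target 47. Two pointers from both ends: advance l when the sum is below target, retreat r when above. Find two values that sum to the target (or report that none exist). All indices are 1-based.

(15, 32)

[1,12] -2+33=31 <47 → l++
[2,12] 0+33=33 <47 → l++
[3,12] 5+33=38 <47 → l++
[4,12] 9+33=42 <47 → l++
[5,12] 12+33=45 <47 → l++
[6,12] 15+33=48 >47 → r--
[6,11] 15+32=47 → found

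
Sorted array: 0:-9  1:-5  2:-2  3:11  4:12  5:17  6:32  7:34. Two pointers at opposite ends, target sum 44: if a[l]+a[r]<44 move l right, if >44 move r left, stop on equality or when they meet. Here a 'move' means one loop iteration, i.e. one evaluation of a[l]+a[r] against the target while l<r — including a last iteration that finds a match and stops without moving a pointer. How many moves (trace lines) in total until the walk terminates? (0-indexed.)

[0,7] -9+34=25 <44 → l++
[1,7] -5+34=29 <44 → l++
[2,7] -2+34=32 <44 → l++
[3,7] 11+34=45 >44 → r--
[3,6] 11+32=43 <44 → l++
[4,6] 12+32=44 → found

6 moves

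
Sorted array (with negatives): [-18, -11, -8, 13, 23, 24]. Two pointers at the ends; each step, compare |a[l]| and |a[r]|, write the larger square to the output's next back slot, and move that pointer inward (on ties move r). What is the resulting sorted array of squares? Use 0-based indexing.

[0,5] |-18|<=|24| out[5]=576 → r--
[0,4] |-18|<=|23| out[4]=529 → r--
[0,3] |-18|>|13| out[3]=324 → l++
[1,3] |-11|<=|13| out[2]=169 → r--
[1,2] |-11|>|-8| out[1]=121 → l++
[2,2] |-8|<=|-8| out[0]=64 → r--

[64, 121, 169, 324, 529, 576]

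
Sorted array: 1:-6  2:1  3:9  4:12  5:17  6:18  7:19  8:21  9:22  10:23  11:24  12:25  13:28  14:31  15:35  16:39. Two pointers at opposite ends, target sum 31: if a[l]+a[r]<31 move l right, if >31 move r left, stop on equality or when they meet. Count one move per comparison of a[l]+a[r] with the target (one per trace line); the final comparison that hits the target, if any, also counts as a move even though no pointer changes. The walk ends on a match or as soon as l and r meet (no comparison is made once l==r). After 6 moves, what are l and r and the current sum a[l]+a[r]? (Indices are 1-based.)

[1,16] -6+39=33 >31 → r--
[1,15] -6+35=29 <31 → l++
[2,15] 1+35=36 >31 → r--
[2,14] 1+31=32 >31 → r--
[2,13] 1+28=29 <31 → l++
[3,13] 9+28=37 >31 → r--

l=3, r=12, sum=34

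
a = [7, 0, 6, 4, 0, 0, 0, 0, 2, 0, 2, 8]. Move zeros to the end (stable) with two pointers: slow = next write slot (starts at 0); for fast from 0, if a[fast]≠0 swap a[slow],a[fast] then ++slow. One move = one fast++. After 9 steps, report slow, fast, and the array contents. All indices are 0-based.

slow=4, fast=9, a=[7, 6, 4, 2, 0, 0, 0, 0, 0, 0, 2, 8]

(s=0,f=0) a[fast]=7≠0 swap→a[0]=7 → slow++,fast++
(s=1,f=1) a[fast]=0 → fast++
(s=1,f=2) a[fast]=6≠0 swap→a[1]=6 → slow++,fast++
(s=2,f=3) a[fast]=4≠0 swap→a[2]=4 → slow++,fast++
(s=3,f=4) a[fast]=0 → fast++
(s=3,f=5) a[fast]=0 → fast++
(s=3,f=6) a[fast]=0 → fast++
(s=3,f=7) a[fast]=0 → fast++
(s=3,f=8) a[fast]=2≠0 swap→a[3]=2 → slow++,fast++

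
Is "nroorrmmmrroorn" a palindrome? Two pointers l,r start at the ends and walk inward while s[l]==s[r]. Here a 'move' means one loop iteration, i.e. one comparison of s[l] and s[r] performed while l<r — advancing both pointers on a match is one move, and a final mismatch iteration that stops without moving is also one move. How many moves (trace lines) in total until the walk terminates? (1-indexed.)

l=1 r=15: 'n'=='n', l++,r--
l=2 r=14: 'r'=='r', l++,r--
l=3 r=13: 'o'=='o', l++,r--
l=4 r=12: 'o'=='o', l++,r--
l=5 r=11: 'r'=='r', l++,r--
l=6 r=10: 'r'=='r', l++,r--
l=7 r=9: 'm'=='m', l++,r--

7 moves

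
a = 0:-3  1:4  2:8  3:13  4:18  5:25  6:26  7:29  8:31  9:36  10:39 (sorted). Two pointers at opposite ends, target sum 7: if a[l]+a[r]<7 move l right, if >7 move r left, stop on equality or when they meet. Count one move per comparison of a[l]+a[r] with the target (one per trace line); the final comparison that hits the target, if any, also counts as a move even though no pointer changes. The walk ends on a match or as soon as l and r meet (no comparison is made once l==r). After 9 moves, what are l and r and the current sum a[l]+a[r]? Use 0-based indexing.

l=1, r=2, sum=12

[0,10] -3+39=36 >7 → r--
[0,9] -3+36=33 >7 → r--
[0,8] -3+31=28 >7 → r--
[0,7] -3+29=26 >7 → r--
[0,6] -3+26=23 >7 → r--
[0,5] -3+25=22 >7 → r--
[0,4] -3+18=15 >7 → r--
[0,3] -3+13=10 >7 → r--
[0,2] -3+8=5 <7 → l++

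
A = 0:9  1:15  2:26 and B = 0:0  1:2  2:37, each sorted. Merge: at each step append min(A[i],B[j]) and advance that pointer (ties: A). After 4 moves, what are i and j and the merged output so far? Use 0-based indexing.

i=2, j=2, merged so far=[0, 2, 9, 15]

[i=0,j=0] A[i]=9>B[j]=0 take 0 → j++
[i=0,j=1] A[i]=9>B[j]=2 take 2 → j++
[i=0,j=2] A[i]=9<=B[j]=37 take 9 → i++
[i=1,j=2] A[i]=15<=B[j]=37 take 15 → i++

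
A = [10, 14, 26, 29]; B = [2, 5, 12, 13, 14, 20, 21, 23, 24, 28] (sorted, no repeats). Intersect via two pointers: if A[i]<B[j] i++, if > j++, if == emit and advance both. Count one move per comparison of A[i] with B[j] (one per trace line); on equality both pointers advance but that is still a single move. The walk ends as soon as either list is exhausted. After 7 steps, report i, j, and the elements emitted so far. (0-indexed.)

i=0 j=0: 10>2, j++
i=0 j=1: 10>5, j++
i=0 j=2: 10<12, i++
i=1 j=2: 14>12, j++
i=1 j=3: 14>13, j++
i=1 j=4: 14==14 emit, i++,j++
i=2 j=5: 26>20, j++

i=2, j=6, emitted=[14]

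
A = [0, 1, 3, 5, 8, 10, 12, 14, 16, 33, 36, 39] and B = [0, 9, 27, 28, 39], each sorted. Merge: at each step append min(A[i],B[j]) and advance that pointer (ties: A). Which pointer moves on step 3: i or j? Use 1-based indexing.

i

i=1 j=1: A[i]=0<=B[j]=0 take 0, i++
i=2 j=1: A[i]=1>B[j]=0 take 0, j++
i=2 j=2: A[i]=1<=B[j]=9 take 1, i++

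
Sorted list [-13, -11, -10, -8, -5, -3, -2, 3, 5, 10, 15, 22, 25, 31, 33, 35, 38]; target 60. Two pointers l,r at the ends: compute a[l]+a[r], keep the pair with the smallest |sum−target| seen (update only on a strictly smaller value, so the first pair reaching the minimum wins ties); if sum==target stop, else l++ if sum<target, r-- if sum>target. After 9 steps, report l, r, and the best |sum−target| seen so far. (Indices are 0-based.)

l=9, r=16, best |Δ|=17

[0,16] -13+38=25 d=35 * → l++
[1,16] -11+38=27 d=33 * → l++
[2,16] -10+38=28 d=32 * → l++
[3,16] -8+38=30 d=30 * → l++
[4,16] -5+38=33 d=27 * → l++
[5,16] -3+38=35 d=25 * → l++
[6,16] -2+38=36 d=24 * → l++
[7,16] 3+38=41 d=19 * → l++
[8,16] 5+38=43 d=17 * → l++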